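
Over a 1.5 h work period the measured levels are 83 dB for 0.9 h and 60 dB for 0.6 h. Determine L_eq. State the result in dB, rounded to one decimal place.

80.8 dB

Weight each interval's intensity by its duration and average over T = 1.5 h:
Σ tᵢ·10^(Lᵢ/10) = 0.9·10^(83/10) + 0.6·10^(60/10) = 1.802e+08.
L_eq = 10·log₁₀(1.802e+08/1.5) = 80.80 dB.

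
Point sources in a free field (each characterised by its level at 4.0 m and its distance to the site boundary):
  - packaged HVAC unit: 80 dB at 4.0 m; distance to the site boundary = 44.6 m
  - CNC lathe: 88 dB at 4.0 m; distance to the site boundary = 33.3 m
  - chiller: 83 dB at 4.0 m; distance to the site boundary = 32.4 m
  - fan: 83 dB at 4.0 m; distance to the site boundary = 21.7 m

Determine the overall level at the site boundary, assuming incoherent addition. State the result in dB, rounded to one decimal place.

Apply inverse-square spreading to bring every level to the receiver, then sum 10^(L/10).
packaged HVAC unit: 80 − 20·log₁₀(44.6/4.0) = 80 − 20.95 = 59.05 dB.
CNC lathe: 88 − 20·log₁₀(33.3/4.0) = 88 − 18.41 = 69.59 dB.
chiller: 83 − 20·log₁₀(32.4/4.0) = 83 − 18.17 = 64.83 dB.
fan: 83 − 20·log₁₀(21.7/4.0) = 83 − 14.69 = 68.31 dB.
Σ 10^(L/10) = 1.973e+07 → L_total = 10·log₁₀(1.973e+07) = 72.95 dB.

73.0 dB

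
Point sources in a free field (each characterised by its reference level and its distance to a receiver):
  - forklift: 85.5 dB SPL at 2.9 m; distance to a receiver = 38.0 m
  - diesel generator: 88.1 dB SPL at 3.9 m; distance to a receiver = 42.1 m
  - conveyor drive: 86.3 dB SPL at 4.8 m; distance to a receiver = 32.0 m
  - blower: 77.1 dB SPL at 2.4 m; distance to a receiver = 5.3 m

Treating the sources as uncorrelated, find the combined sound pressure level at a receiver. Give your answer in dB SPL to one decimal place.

74.4 dB SPL

First find each source's level at the receiver (point-source: −20·log₁₀(r/r_ref)), then combine on an intensity basis.
forklift: 85.5 − 20·log₁₀(38.0/2.9) = 85.5 − 22.35 = 63.15 dB SPL.
diesel generator: 88.1 − 20·log₁₀(42.1/3.9) = 88.1 − 20.66 = 67.44 dB SPL.
conveyor drive: 86.3 − 20·log₁₀(32.0/4.8) = 86.3 − 16.48 = 69.82 dB SPL.
blower: 77.1 − 20·log₁₀(5.3/2.4) = 77.1 − 6.88 = 70.22 dB SPL.
Σ 10^(L/10) = 2.772e+07 → L_total = 10·log₁₀(2.772e+07) = 74.43 dB SPL.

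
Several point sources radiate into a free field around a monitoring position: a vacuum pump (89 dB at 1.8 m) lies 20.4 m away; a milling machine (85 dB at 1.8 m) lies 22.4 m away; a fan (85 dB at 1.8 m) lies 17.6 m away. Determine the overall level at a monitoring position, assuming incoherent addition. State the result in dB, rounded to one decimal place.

Apply inverse-square spreading to bring every level to the receiver, then sum 10^(L/10).
vacuum pump: 89 − 20·log₁₀(20.4/1.8) = 89 − 21.09 = 67.91 dB.
milling machine: 85 − 20·log₁₀(22.4/1.8) = 85 − 21.90 = 63.10 dB.
fan: 85 − 20·log₁₀(17.6/1.8) = 85 − 19.80 = 65.20 dB.
Σ 10^(L/10) = 1.153e+07 → L_total = 10·log₁₀(1.153e+07) = 70.62 dB.

70.6 dB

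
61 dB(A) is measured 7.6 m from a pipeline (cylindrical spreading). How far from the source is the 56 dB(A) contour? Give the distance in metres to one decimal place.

The 5.0 dB drop corresponds to a distance ratio of 10^(5.0/10) for a line source.
r₂ = 7.6·10^((61−56)/10) = 7.6·10^(5.0/10) = 24.03 m.

24.0 m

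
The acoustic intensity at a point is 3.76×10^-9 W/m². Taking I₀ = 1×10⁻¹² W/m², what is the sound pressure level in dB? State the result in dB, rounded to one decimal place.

Dividing by I₀ shifts the exponent by 12: I/I₀ = 3.76×10^3.
L = 10·(0.5752 + 3) = 35.75 dB.

35.8 dB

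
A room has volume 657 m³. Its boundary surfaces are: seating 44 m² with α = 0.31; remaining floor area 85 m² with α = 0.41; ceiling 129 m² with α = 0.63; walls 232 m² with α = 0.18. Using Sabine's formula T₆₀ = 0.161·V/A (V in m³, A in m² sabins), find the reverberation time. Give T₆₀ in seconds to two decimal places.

Summing Sᵢαᵢ: 44·0.31 + 85·0.41 + 129·0.63 + 232·0.18 = 171.52 m².
T₆₀ = 0.161 × 657 / 171.52 = 0.617 s.

0.62 s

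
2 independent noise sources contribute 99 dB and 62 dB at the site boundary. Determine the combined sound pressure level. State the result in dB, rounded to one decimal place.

For uncorrelated sources the intensities add, so convert each level to linear form, sum, and take 10·log₁₀ of the total.
Σ 10^(L/10) = 10^(99/10) + 10^(62/10) = 7.945e+09.
L_total = 10·log₁₀(7.945e+09) = 99.00 dB.

99.0 dB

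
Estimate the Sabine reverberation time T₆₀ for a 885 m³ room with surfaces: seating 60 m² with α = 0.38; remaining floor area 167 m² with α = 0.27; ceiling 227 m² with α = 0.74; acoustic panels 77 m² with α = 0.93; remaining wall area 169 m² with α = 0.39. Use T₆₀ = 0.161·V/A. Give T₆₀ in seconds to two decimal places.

Total absorption A = 60·0.38 + 167·0.27 + 227·0.74 + 77·0.93 + 169·0.39 = 373.39 m² sabins.
T₆₀ = 0.161 × 885 / 373.39 = 0.382 s.

0.38 s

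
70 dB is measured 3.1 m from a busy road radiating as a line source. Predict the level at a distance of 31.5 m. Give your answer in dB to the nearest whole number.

Line-source attenuation: ΔL = 10·log₁₀(r₂/r₁) = 10·log₁₀(31.5/3.1) = 10.069 dB.
L₂ = 70 − 10·log₁₀(31.5/3.1) = 70 − 10.069 = 59.93 dB.

60 dB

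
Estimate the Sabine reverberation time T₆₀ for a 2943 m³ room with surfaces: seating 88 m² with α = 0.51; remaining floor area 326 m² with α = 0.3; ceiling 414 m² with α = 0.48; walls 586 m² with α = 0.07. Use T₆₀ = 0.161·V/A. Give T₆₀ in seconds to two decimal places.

1.24 s

Summing Sᵢαᵢ: 88·0.51 + 326·0.3 + 414·0.48 + 586·0.07 = 382.42 m².
T₆₀ = 0.161 × 2943 / 382.42 = 1.239 s.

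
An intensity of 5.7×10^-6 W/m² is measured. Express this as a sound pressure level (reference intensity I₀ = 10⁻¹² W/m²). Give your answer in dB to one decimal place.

67.6 dB

I/I₀ = 5.7×10^-6/10⁻¹² = 5.7×10^6, and L = 10·log₁₀(I/I₀).
L = 10·(0.7559 + 6) = 67.56 dB.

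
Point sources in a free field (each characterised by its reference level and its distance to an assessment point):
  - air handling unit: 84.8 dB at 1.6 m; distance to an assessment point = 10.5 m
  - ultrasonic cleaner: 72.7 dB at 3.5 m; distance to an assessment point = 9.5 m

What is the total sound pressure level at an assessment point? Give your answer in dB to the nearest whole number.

Propagate each source to the receiver with L = L_ref − 20·log₁₀(r/r_ref), then add intensities.
air handling unit: 84.8 − 20·log₁₀(10.5/1.6) = 84.8 − 16.34 = 68.46 dB.
ultrasonic cleaner: 72.7 − 20·log₁₀(9.5/3.5) = 72.7 − 8.67 = 64.03 dB.
Σ 10^(L/10) = 9.540e+06 → L_total = 10·log₁₀(9.540e+06) = 69.80 dB.

70 dB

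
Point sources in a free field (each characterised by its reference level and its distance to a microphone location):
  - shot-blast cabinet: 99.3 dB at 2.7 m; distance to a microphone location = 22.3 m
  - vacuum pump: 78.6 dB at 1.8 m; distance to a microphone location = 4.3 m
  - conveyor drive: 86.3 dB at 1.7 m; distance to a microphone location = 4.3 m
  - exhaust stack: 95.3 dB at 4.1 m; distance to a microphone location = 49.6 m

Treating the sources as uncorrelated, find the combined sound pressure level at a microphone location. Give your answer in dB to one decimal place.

Propagate each source to the receiver with L = L_ref − 20·log₁₀(r/r_ref), then add intensities.
shot-blast cabinet: 99.3 − 20·log₁₀(22.3/2.7) = 99.3 − 18.34 = 80.96 dB.
vacuum pump: 78.6 − 20·log₁₀(4.3/1.8) = 78.6 − 7.56 = 71.04 dB.
conveyor drive: 86.3 − 20·log₁₀(4.3/1.7) = 86.3 − 8.06 = 78.24 dB.
exhaust stack: 95.3 − 20·log₁₀(49.6/4.1) = 95.3 − 21.65 = 73.65 dB.
Σ 10^(L/10) = 2.273e+08 → L_total = 10·log₁₀(2.273e+08) = 83.57 dB.

83.6 dB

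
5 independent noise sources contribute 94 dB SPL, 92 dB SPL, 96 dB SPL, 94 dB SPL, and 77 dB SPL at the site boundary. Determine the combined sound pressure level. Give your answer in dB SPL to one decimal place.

For uncorrelated sources the intensities add, so convert each level to linear form, sum, and take 10·log₁₀ of the total.
Σ 10^(L/10) = 10^(94/10) + 10^(92/10) + 10^(96/10) + 10^(94/10) + 10^(77/10) = 1.064e+10.
L_total = 10·log₁₀(1.064e+10) = 100.27 dB SPL.

100.3 dB SPL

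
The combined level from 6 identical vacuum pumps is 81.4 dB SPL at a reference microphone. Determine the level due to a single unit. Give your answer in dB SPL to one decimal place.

73.6 dB SPL

6 equal contributions raise the level by 10·log₁₀ 6 = 7.782 dB, so each unit alone gives 81.4 − 7.782.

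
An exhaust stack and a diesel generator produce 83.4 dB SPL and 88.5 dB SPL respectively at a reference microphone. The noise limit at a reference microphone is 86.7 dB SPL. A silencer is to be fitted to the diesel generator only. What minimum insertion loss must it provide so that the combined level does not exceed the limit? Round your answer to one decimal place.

The untreated sources together contribute 10^(83.4/10) = 2.188e+08, i.e. 83.40 dB SPL.
The limit corresponds to 10^(86.7/10) = 4.677e+08; subtracting the fixed part leaves 2.490e+08 for the diesel generator, i.e. 83.96 dB SPL.
Required insertion loss = 88.5 − 83.96 = 4.54 dB.

4.5 dB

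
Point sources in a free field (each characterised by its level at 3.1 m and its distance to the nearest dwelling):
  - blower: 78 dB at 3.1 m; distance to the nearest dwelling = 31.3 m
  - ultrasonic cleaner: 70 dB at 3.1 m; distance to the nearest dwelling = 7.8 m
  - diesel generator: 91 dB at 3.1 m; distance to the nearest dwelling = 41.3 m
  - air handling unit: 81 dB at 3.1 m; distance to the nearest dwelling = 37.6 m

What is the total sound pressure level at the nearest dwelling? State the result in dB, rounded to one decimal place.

Apply inverse-square spreading to bring every level to the receiver, then sum 10^(L/10).
blower: 78 − 20·log₁₀(31.3/3.1) = 78 − 20.08 = 57.92 dB.
ultrasonic cleaner: 70 − 20·log₁₀(7.8/3.1) = 70 − 8.01 = 61.99 dB.
diesel generator: 91 − 20·log₁₀(41.3/3.1) = 91 − 22.49 = 68.51 dB.
air handling unit: 81 − 20·log₁₀(37.6/3.1) = 81 − 21.68 = 59.32 dB.
Σ 10^(L/10) = 1.015e+07 → L_total = 10·log₁₀(1.015e+07) = 70.06 dB.

70.1 dB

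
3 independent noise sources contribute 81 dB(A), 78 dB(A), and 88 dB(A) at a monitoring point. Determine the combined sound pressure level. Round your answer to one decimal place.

89.1 dB(A)

For uncorrelated sources the intensities add, so convert each level to linear form, sum, and take 10·log₁₀ of the total.
Σ 10^(L/10) = 10^(81/10) + 10^(78/10) + 10^(88/10) = 8.199e+08.
L_total = 10·log₁₀(8.199e+08) = 89.14 dB(A).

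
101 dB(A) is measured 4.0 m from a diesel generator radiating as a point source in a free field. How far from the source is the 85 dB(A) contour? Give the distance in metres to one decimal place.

The 16.0 dB drop corresponds to a distance ratio of 10^(16.0/20) for a point source.
r₂ = 4.0·10^((101−85)/20) = 4.0·10^(16.0/20) = 25.24 m.

25.2 m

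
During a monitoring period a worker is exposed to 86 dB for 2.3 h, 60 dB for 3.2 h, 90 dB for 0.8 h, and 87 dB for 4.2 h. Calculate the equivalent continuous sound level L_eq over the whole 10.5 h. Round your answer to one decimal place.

L_eq = 10·log₁₀[(1/T)·Σ tᵢ·10^(Lᵢ/10)] with T = 10.5 h.
Σ tᵢ·10^(Lᵢ/10) = 2.3·10^(86/10) + 3.2·10^(60/10) + 0.8·10^(90/10) + 4.2·10^(87/10) = 3.824e+09.
L_eq = 10·log₁₀(3.824e+09/10.5) = 85.61 dB.

85.6 dB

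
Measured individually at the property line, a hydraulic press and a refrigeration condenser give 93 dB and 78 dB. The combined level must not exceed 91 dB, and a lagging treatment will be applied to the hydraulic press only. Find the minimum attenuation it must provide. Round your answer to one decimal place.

2.2 dB

Fixed contribution from the other source: Σ 10^(L/10) = 10^(78/10) = 6.310e+07 (78.00 dB).
To meet 91 dB overall, the treated hydraulic press may contribute at most 10^(91/10) − 6.310e+07 = 1.196e+09, i.e. 90.78 dB.
Required insertion loss = 93 − 90.78 = 2.22 dB.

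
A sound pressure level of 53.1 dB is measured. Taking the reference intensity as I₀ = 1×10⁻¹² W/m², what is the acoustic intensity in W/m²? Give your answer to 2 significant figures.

2.0e-07 W/m²

I = I₀·10^(L/10) = 10⁻¹² × 10^(53.1/10) = 10^(-6.690).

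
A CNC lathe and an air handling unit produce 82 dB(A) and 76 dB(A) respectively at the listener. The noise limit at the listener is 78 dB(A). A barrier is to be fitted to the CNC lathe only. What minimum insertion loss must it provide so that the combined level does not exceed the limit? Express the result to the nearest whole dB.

8 dB

Fixed contribution from the other source: Σ 10^(L/10) = 10^(76/10) = 3.981e+07 (76.00 dB(A)).
To meet 78 dB(A) overall, the treated CNC lathe may contribute at most 10^(78/10) − 3.981e+07 = 2.329e+07, i.e. 73.67 dB(A).
So the CNC lathe must be reduced from 82 to 73.67 dB(A): IL = 8.33 dB.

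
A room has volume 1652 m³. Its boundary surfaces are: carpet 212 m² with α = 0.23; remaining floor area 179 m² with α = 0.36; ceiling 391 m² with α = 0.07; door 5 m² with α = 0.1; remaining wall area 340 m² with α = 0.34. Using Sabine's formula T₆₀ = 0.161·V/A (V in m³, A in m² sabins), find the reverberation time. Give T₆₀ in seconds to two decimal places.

Total absorption A = 212·0.23 + 179·0.36 + 391·0.07 + 5·0.1 + 340·0.34 = 256.67 m² sabins.
T₆₀ = 0.161 × 1652 / 256.67 = 1.036 s.

1.04 s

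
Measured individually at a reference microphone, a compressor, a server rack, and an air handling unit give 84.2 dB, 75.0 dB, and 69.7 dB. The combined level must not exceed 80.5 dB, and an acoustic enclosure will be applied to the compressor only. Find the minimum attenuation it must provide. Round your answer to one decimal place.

5.7 dB

The untreated sources together contribute 10^(75.0/10) + 10^(69.7/10) = 4.096e+07, i.e. 76.12 dB.
To meet 80.5 dB overall, the treated compressor may contribute at most 10^(80.5/10) − 4.096e+07 = 7.125e+07, i.e. 78.53 dB.
Required insertion loss = 84.2 − 78.53 = 5.67 dB.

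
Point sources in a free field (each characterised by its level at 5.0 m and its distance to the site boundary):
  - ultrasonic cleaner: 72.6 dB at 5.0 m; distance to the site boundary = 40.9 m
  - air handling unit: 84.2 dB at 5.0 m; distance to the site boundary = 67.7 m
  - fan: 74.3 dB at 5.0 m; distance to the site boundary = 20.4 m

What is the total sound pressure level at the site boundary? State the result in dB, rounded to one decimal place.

First find each source's level at the receiver (point-source: −20·log₁₀(r/r_ref)), then combine on an intensity basis.
ultrasonic cleaner: 72.6 − 20·log₁₀(40.9/5.0) = 72.6 − 18.26 = 54.34 dB.
air handling unit: 84.2 − 20·log₁₀(67.7/5.0) = 84.2 − 22.63 = 61.57 dB.
fan: 74.3 − 20·log₁₀(20.4/5.0) = 74.3 − 12.21 = 62.09 dB.
Σ 10^(L/10) = 3.324e+06 → L_total = 10·log₁₀(3.324e+06) = 65.22 dB.

65.2 dB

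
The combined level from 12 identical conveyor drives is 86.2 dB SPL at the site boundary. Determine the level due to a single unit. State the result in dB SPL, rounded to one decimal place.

75.4 dB SPL

12 equal contributions raise the level by 10·log₁₀ 12 = 10.792 dB, so each unit alone gives 86.2 − 10.792.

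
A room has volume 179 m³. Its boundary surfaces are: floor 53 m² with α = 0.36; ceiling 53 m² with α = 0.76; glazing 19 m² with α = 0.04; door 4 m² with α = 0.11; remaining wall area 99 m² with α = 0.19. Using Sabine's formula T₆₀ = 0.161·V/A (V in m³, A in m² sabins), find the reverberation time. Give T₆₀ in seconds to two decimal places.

Total absorption A = 53·0.36 + 53·0.76 + 19·0.04 + 4·0.11 + 99·0.19 = 79.37 m² sabins.
T₆₀ = 0.161·V/A = 0.161·179/79.37 = 0.363 s.

0.36 s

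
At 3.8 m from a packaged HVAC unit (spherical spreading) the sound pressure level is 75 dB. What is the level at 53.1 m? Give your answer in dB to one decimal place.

52.1 dB

For a point source, L₂ = L₁ − 20·log₁₀(r₂/r₁).
L₂ = 75 − 20·log₁₀(53.1/3.8) = 75 − 22.906 = 52.09 dB.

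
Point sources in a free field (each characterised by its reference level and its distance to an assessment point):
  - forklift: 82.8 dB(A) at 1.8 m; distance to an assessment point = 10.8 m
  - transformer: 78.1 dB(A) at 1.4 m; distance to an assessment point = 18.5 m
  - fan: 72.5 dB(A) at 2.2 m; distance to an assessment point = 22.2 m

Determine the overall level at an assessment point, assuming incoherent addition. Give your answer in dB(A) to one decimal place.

67.7 dB(A)

First find each source's level at the receiver (point-source: −20·log₁₀(r/r_ref)), then combine on an intensity basis.
forklift: 82.8 − 20·log₁₀(10.8/1.8) = 82.8 − 15.56 = 67.24 dB(A).
transformer: 78.1 − 20·log₁₀(18.5/1.4) = 78.1 − 22.42 = 55.68 dB(A).
fan: 72.5 − 20·log₁₀(22.2/2.2) = 72.5 − 20.08 = 52.42 dB(A).
Σ 10^(L/10) = 5.837e+06 → L_total = 10·log₁₀(5.837e+06) = 67.66 dB(A).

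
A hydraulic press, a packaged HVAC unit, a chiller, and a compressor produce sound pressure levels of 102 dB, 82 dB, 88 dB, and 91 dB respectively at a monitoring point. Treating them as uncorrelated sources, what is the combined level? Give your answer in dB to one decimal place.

Incoherent sources combine by intensity addition: L_total = 10·log₁₀(Σ 10^(L_i/10)).
Σ 10^(L/10) = 10^(102/10) + 10^(82/10) + 10^(88/10) + 10^(91/10) = 1.790e+10.
L_total = 10·log₁₀(1.790e+10) = 102.53 dB.

102.5 dB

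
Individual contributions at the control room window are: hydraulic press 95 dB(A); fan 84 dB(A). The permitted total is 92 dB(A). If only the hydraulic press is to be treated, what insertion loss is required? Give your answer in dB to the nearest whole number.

Fixed contribution from the other source: Σ 10^(L/10) = 10^(84/10) = 2.512e+08 (84.00 dB(A)).
The limit corresponds to 10^(92/10) = 1.585e+09; subtracting the fixed part leaves 1.334e+09 for the hydraulic press, i.e. 91.25 dB(A).
So the hydraulic press must be reduced from 95 to 91.25 dB(A): IL = 3.75 dB.

4 dB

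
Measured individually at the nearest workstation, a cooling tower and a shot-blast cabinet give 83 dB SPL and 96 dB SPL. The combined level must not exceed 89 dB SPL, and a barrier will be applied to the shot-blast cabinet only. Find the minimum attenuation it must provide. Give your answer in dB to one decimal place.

Fixed contribution from the other source: Σ 10^(L/10) = 10^(83/10) = 1.995e+08 (83.00 dB SPL).
The limit corresponds to 10^(89/10) = 7.943e+08; subtracting the fixed part leaves 5.948e+08 for the shot-blast cabinet, i.e. 87.74 dB SPL.
So the shot-blast cabinet must be reduced from 96 to 87.74 dB SPL: IL = 8.26 dB.

8.3 dB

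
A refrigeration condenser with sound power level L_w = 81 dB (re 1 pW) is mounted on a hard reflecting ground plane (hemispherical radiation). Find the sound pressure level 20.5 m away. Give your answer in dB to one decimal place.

46.8 dB

The power spreads over a hemisphere of area 2π·r², so L_p = L_w − 10·log₁₀(2π·r²).
2π·r² = 2641 m², 10·log₁₀ of that is 34.217 dB.
L_p = 81 − 34.217 = 46.78 dB.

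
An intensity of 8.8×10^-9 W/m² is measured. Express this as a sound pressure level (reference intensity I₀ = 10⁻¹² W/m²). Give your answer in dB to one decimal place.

39.4 dB

L = 10·log₁₀(I/I₀) = 10·log₁₀(8.8×10^-9/10⁻¹²) = 10·log₁₀(8.8×10^3).
L = 10·(0.9445 + 3) = 39.44 dB.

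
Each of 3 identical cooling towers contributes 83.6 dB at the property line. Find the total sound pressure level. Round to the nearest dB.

88 dB

With 3 equal, uncorrelated contributions the intensity is 3× that of one unit, giving a rise of 10·log₁₀ 3.
L_total = 83.6 + 10·log₁₀(3) = 83.6 + 4.771 = 88.37 dB.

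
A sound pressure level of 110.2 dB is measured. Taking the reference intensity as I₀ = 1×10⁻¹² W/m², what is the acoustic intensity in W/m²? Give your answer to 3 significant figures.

0.105 W/m²

I = I₀·10^(L/10) = 10⁻¹² × 10^(110.2/10) = 10^(-0.980).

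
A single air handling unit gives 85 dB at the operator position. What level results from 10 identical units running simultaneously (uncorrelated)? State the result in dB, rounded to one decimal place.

N identical incoherent sources raise the level by 10·log₁₀ N.
L_total = 85 + 10·log₁₀(10) = 85 + 10.000 = 95.00 dB.

95.0 dB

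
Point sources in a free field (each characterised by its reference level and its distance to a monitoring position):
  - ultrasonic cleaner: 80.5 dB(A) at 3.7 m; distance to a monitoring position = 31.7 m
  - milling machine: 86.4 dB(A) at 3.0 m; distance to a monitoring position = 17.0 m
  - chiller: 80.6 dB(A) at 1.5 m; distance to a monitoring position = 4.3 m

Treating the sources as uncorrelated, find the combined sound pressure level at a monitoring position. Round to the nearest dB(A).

75 dB(A)

Apply inverse-square spreading to bring every level to the receiver, then sum 10^(L/10).
ultrasonic cleaner: 80.5 − 20·log₁₀(31.7/3.7) = 80.5 − 18.66 = 61.84 dB(A).
milling machine: 86.4 − 20·log₁₀(17.0/3.0) = 86.4 − 15.07 = 71.33 dB(A).
chiller: 80.6 − 20·log₁₀(4.3/1.5) = 80.6 − 9.15 = 71.45 dB(A).
Σ 10^(L/10) = 2.909e+07 → L_total = 10·log₁₀(2.909e+07) = 74.64 dB(A).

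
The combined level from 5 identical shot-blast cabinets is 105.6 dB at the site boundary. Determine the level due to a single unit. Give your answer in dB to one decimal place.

98.6 dB

5 equal contributions raise the level by 10·log₁₀ 5 = 6.990 dB, so each unit alone gives 105.6 − 6.990.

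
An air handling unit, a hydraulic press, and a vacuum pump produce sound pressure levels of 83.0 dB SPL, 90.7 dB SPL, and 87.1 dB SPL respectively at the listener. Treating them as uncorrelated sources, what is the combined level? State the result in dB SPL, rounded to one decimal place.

Incoherent sources combine by intensity addition: L_total = 10·log₁₀(Σ 10^(L_i/10)).
Σ 10^(L/10) = 10^(83.0/10) + 10^(90.7/10) + 10^(87.1/10) = 1.887e+09.
L_total = 10·log₁₀(1.887e+09) = 92.76 dB SPL.

92.8 dB SPL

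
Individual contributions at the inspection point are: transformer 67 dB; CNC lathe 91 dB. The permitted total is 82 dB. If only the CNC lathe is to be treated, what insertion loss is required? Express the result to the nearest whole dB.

Everything except the CNC lathe sums to 10^(67/10) = 5.012e+06 in linear terms, 67.00 dB.
To meet 82 dB overall, the treated CNC lathe may contribute at most 10^(82/10) − 5.012e+06 = 1.535e+08, i.e. 81.86 dB.
So the CNC lathe must be reduced from 91 to 81.86 dB: IL = 9.14 dB.

9 dB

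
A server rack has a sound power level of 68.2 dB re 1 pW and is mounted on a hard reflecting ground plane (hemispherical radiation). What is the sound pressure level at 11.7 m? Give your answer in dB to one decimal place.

Free-field hemispherical radiation: L_p = L_w − 10·log₁₀(2π·r²), r = 11.7 m.
2π·r² = 860.1 m², 10·log₁₀ of that is 29.346 dB.
L_p = 68.2 − 29.346 = 38.85 dB.

38.9 dB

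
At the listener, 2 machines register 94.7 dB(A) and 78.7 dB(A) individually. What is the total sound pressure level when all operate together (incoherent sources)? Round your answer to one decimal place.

Incoherent sources combine by intensity addition: L_total = 10·log₁₀(Σ 10^(L_i/10)).
Σ 10^(L/10) = 10^(94.7/10) + 10^(78.7/10) = 3.025e+09.
L_total = 10·log₁₀(3.025e+09) = 94.81 dB(A).

94.8 dB(A)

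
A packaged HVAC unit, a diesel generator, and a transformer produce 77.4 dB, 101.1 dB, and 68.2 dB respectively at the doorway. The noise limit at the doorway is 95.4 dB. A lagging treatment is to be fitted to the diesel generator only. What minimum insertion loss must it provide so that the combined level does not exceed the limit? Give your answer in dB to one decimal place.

5.8 dB

Fixed contribution from the other sources: Σ 10^(L/10) = 10^(77.4/10) + 10^(68.2/10) = 6.156e+07 (77.89 dB).
The limit corresponds to 10^(95.4/10) = 3.467e+09; subtracting the fixed part leaves 3.406e+09 for the diesel generator, i.e. 95.32 dB.
So the diesel generator must be reduced from 101.1 to 95.32 dB: IL = 5.78 dB.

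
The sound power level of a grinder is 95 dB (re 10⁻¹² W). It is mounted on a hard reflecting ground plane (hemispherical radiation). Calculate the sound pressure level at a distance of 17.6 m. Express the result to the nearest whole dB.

62 dB

L_p = L_w − 10·log₁₀(2π·r²) with r = 17.6 m.
2π·r² = 1946 m², 10·log₁₀ of that is 32.892 dB.
L_p = 95 − 32.892 = 62.11 dB.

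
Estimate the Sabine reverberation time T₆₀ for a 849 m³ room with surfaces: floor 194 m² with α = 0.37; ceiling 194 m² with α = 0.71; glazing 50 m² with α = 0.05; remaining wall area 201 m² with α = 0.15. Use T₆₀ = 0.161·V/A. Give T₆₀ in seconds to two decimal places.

0.56 s

Summing Sᵢαᵢ: 194·0.37 + 194·0.71 + 50·0.05 + 201·0.15 = 242.17 m².
T₆₀ = 0.161·V/A = 0.161·849/242.17 = 0.564 s.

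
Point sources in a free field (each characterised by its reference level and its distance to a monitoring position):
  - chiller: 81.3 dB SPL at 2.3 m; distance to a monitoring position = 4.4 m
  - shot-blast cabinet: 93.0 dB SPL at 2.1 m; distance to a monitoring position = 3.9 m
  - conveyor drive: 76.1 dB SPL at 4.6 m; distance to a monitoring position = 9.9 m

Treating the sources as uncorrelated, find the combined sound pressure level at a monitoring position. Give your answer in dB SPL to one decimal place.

88.0 dB SPL

Apply inverse-square spreading to bring every level to the receiver, then sum 10^(L/10).
chiller: 81.3 − 20·log₁₀(4.4/2.3) = 81.3 − 5.63 = 75.67 dB SPL.
shot-blast cabinet: 93.0 − 20·log₁₀(3.9/2.1) = 93.0 − 5.38 = 87.62 dB SPL.
conveyor drive: 76.1 − 20·log₁₀(9.9/4.6) = 76.1 − 6.66 = 69.44 dB SPL.
Σ 10^(L/10) = 6.242e+08 → L_total = 10·log₁₀(6.242e+08) = 87.95 dB SPL.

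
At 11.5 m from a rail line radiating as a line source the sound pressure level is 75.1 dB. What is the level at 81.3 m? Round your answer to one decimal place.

Line-source attenuation: ΔL = 10·log₁₀(r₂/r₁) = 10·log₁₀(81.3/11.5) = 8.494 dB.
L₂ = 75.1 − 10·log₁₀(81.3/11.5) = 75.1 − 8.494 = 66.61 dB.

66.6 dB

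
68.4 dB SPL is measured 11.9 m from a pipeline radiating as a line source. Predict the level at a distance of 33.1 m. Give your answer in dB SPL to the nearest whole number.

64 dB SPL

For a line source, L₂ = L₁ − 10·log₁₀(r₂/r₁).
L₂ = 68.4 − 10·log₁₀(33.1/11.9) = 68.4 − 4.443 = 63.96 dB SPL.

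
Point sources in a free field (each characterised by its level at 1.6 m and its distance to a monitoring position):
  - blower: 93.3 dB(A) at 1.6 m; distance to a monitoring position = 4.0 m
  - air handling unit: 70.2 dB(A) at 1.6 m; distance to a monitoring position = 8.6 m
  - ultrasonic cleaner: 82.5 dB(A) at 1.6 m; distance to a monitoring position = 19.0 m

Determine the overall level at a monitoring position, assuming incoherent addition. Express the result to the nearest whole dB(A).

First find each source's level at the receiver (point-source: −20·log₁₀(r/r_ref)), then combine on an intensity basis.
blower: 93.3 − 20·log₁₀(4.0/1.6) = 93.3 − 7.96 = 85.34 dB(A).
air handling unit: 70.2 − 20·log₁₀(8.6/1.6) = 70.2 − 14.61 = 55.59 dB(A).
ultrasonic cleaner: 82.5 − 20·log₁₀(19.0/1.6) = 82.5 − 21.49 = 61.01 dB(A).
Σ 10^(L/10) = 3.437e+08 → L_total = 10·log₁₀(3.437e+08) = 85.36 dB(A).

85 dB(A)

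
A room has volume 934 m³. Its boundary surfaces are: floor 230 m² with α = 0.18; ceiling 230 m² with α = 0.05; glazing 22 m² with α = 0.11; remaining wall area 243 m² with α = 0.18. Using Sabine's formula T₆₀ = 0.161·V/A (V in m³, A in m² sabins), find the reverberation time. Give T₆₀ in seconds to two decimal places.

A = Σ Sᵢαᵢ = 230·0.18 + 230·0.05 + 22·0.11 + 243·0.18 = 99.06 m².
T₆₀ = 0.161 × 934 / 99.06 = 1.518 s.

1.52 s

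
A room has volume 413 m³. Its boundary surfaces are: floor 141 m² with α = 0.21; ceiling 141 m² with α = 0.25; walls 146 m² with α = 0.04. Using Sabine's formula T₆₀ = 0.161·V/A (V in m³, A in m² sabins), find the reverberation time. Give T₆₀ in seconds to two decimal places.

0.94 s

Summing Sᵢαᵢ: 141·0.21 + 141·0.25 + 146·0.04 = 70.70 m².
T₆₀ = 0.161 × 413 / 70.70 = 0.940 s.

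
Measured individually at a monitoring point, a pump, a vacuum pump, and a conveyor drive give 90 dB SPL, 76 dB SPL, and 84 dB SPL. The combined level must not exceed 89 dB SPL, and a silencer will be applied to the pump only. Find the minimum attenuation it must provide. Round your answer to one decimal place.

3.0 dB

Everything except the pump sums to 10^(76/10) + 10^(84/10) = 2.910e+08 in linear terms, 84.64 dB SPL.
The limit corresponds to 10^(89/10) = 7.943e+08; subtracting the fixed part leaves 5.033e+08 for the pump, i.e. 87.02 dB SPL.
So the pump must be reduced from 90 to 87.02 dB SPL: IL = 2.98 dB.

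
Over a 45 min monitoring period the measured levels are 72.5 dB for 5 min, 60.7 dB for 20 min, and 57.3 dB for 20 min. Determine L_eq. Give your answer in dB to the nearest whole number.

64 dB

L_eq = 10·log₁₀[(1/T)·Σ tᵢ·10^(Lᵢ/10)] with T = 45 min.
Σ tᵢ·10^(Lᵢ/10) = 5·10^(72.5/10) + 20·10^(60.7/10) + 20·10^(57.3/10) = 1.232e+08.
L_eq = 10·log₁₀(1.232e+08/45) = 64.37 dB.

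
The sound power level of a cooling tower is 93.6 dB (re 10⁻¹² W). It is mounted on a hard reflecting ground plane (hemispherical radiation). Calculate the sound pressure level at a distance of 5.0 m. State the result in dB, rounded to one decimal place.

Free-field hemispherical radiation: L_p = L_w − 10·log₁₀(2π·r²), r = 5.0 m.
2π·r² = 157.1 m², 10·log₁₀ of that is 21.961 dB.
L_p = 93.6 − 21.961 = 71.64 dB.

71.6 dB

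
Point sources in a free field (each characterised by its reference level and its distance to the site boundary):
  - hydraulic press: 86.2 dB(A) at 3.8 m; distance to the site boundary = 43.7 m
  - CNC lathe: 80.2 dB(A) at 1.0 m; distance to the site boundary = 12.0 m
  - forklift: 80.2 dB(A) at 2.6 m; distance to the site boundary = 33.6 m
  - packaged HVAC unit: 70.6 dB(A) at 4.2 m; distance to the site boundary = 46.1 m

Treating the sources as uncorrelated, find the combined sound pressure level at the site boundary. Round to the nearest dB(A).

67 dB(A)

First find each source's level at the receiver (point-source: −20·log₁₀(r/r_ref)), then combine on an intensity basis.
hydraulic press: 86.2 − 20·log₁₀(43.7/3.8) = 86.2 − 21.21 = 64.99 dB(A).
CNC lathe: 80.2 − 20·log₁₀(12.0/1.0) = 80.2 − 21.58 = 58.62 dB(A).
forklift: 80.2 − 20·log₁₀(33.6/2.6) = 80.2 − 22.23 = 57.97 dB(A).
packaged HVAC unit: 70.6 − 20·log₁₀(46.1/4.2) = 70.6 − 20.81 = 49.79 dB(A).
Σ 10^(L/10) = 4.602e+06 → L_total = 10·log₁₀(4.602e+06) = 66.63 dB(A).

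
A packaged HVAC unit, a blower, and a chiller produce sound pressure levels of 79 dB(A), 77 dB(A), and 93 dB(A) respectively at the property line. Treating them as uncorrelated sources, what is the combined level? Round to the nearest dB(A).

Incoherent sources combine by intensity addition: L_total = 10·log₁₀(Σ 10^(L_i/10)).
Σ 10^(L/10) = 10^(79/10) + 10^(77/10) + 10^(93/10) = 2.125e+09.
L_total = 10·log₁₀(2.125e+09) = 93.27 dB(A).

93 dB(A)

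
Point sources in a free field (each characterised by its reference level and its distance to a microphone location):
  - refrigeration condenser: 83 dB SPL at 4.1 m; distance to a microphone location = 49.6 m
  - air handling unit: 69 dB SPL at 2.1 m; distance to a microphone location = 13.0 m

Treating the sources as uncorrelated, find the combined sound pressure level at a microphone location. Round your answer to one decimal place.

Apply inverse-square spreading to bring every level to the receiver, then sum 10^(L/10).
refrigeration condenser: 83 − 20·log₁₀(49.6/4.1) = 83 − 21.65 = 61.35 dB SPL.
air handling unit: 69 − 20·log₁₀(13.0/2.1) = 69 − 15.83 = 53.17 dB SPL.
Σ 10^(L/10) = 1.571e+06 → L_total = 10·log₁₀(1.571e+06) = 61.96 dB SPL.

62.0 dB SPL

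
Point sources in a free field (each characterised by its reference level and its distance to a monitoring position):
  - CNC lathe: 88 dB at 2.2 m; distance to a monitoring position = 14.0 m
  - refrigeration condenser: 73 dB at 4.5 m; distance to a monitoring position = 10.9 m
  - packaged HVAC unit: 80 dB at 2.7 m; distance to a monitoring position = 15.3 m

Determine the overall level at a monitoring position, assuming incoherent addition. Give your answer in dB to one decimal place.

73.4 dB

First find each source's level at the receiver (point-source: −20·log₁₀(r/r_ref)), then combine on an intensity basis.
CNC lathe: 88 − 20·log₁₀(14.0/2.2) = 88 − 16.07 = 71.93 dB.
refrigeration condenser: 73 − 20·log₁₀(10.9/4.5) = 73 − 7.68 = 65.32 dB.
packaged HVAC unit: 80 − 20·log₁₀(15.3/2.7) = 80 − 15.07 = 64.93 dB.
Σ 10^(L/10) = 2.210e+07 → L_total = 10·log₁₀(2.210e+07) = 73.44 dB.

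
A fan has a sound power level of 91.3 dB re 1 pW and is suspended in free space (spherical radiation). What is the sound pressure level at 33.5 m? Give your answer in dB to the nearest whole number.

Free-field spherical radiation: L_p = L_w − 10·log₁₀(4π·r²), r = 33.5 m.
4π·r² = 1.41e+04 m², 10·log₁₀ of that is 41.493 dB.
L_p = 91.3 − 41.493 = 49.81 dB.

50 dB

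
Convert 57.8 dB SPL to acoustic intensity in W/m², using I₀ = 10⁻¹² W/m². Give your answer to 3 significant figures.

I = I₀·10^(L/10) = 10⁻¹² × 10^(57.8/10) = 10^(-6.220).

6.03e-07 W/m²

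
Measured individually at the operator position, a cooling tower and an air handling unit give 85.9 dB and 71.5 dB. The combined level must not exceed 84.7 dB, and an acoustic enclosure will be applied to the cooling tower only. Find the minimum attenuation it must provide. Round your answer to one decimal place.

The untreated sources together contribute 10^(71.5/10) = 1.413e+07, i.e. 71.50 dB.
The limit corresponds to 10^(84.7/10) = 2.951e+08; subtracting the fixed part leaves 2.810e+08 for the cooling tower, i.e. 84.49 dB.
So the cooling tower must be reduced from 85.9 to 84.49 dB: IL = 1.41 dB.

1.4 dB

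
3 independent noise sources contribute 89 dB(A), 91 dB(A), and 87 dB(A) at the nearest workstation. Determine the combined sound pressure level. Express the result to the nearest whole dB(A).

94 dB(A)

Incoherent sources combine by intensity addition: L_total = 10·log₁₀(Σ 10^(L_i/10)).
Σ 10^(L/10) = 10^(89/10) + 10^(91/10) + 10^(87/10) = 2.554e+09.
L_total = 10·log₁₀(2.554e+09) = 94.07 dB(A).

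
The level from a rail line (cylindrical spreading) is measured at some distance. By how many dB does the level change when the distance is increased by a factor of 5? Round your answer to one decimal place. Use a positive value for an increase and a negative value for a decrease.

With cylindrical spreading the level changes by −10·log₁₀(r₂/r₁).
ΔL = −10·log₁₀(5) = -6.99 dB.

-7.0 dB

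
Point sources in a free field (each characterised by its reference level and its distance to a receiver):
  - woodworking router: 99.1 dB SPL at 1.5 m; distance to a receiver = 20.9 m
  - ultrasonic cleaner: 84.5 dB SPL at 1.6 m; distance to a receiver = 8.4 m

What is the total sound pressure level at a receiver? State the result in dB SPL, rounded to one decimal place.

Propagate each source to the receiver with L = L_ref − 20·log₁₀(r/r_ref), then add intensities.
woodworking router: 99.1 − 20·log₁₀(20.9/1.5) = 99.1 − 22.88 = 76.22 dB SPL.
ultrasonic cleaner: 84.5 − 20·log₁₀(8.4/1.6) = 84.5 − 14.40 = 70.10 dB SPL.
Σ 10^(L/10) = 5.209e+07 → L_total = 10·log₁₀(5.209e+07) = 77.17 dB SPL.

77.2 dB SPL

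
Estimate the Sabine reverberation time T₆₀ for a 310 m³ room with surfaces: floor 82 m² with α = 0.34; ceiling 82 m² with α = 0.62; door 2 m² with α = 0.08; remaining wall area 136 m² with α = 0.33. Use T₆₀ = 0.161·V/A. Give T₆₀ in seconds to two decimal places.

Summing Sᵢαᵢ: 82·0.34 + 82·0.62 + 2·0.08 + 136·0.33 = 123.76 m².
T₆₀ = 0.161·V/A = 0.161·310/123.76 = 0.403 s.

0.40 s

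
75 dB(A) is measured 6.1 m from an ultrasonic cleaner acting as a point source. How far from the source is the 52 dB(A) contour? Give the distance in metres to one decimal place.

For a point source L₁ − L₂ = 20·log₁₀(r₂/r₁), so r₂ = r₁·10^((L₁−L₂)/20).
r₂ = 6.1·10^((75−52)/20) = 6.1·10^(23.0/20) = 86.16 m.

86.2 m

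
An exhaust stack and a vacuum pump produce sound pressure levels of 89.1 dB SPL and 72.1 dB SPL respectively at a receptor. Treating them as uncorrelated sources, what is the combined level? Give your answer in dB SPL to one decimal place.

For uncorrelated sources the intensities add, so convert each level to linear form, sum, and take 10·log₁₀ of the total.
Σ 10^(L/10) = 10^(89.1/10) + 10^(72.1/10) = 8.290e+08.
L_total = 10·log₁₀(8.290e+08) = 89.19 dB SPL.

89.2 dB SPL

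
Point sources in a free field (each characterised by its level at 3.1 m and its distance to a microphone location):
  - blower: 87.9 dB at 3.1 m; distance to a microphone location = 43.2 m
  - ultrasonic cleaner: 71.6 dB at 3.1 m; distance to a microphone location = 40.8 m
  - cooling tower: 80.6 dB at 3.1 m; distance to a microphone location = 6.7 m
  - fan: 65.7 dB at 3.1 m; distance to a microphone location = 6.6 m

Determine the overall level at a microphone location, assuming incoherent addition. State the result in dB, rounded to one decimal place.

74.6 dB

Propagate each source to the receiver with L = L_ref − 20·log₁₀(r/r_ref), then add intensities.
blower: 87.9 − 20·log₁₀(43.2/3.1) = 87.9 − 22.88 = 65.02 dB.
ultrasonic cleaner: 71.6 − 20·log₁₀(40.8/3.1) = 71.6 − 22.39 = 49.21 dB.
cooling tower: 80.6 − 20·log₁₀(6.7/3.1) = 80.6 − 6.69 = 73.91 dB.
fan: 65.7 − 20·log₁₀(6.6/3.1) = 65.7 − 6.56 = 59.14 dB.
Σ 10^(L/10) = 2.866e+07 → L_total = 10·log₁₀(2.866e+07) = 74.57 dB.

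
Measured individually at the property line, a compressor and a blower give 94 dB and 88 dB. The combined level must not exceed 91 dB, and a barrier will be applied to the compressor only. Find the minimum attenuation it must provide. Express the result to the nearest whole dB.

Fixed contribution from the other source: Σ 10^(L/10) = 10^(88/10) = 6.310e+08 (88.00 dB).
The limit corresponds to 10^(91/10) = 1.259e+09; subtracting the fixed part leaves 6.280e+08 for the compressor, i.e. 87.98 dB.
So the compressor must be reduced from 94 to 87.98 dB: IL = 6.02 dB.

6 dB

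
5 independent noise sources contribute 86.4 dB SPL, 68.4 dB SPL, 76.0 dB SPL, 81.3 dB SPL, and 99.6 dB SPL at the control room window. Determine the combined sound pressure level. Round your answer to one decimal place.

For uncorrelated sources the intensities add, so convert each level to linear form, sum, and take 10·log₁₀ of the total.
Σ 10^(L/10) = 10^(86.4/10) + 10^(68.4/10) + 10^(76.0/10) + 10^(81.3/10) + 10^(99.6/10) = 9.738e+09.
L_total = 10·log₁₀(9.738e+09) = 99.88 dB SPL.

99.9 dB SPL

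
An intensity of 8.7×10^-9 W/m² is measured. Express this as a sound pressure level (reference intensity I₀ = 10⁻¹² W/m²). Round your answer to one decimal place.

39.4 dB

I/I₀ = 8.7×10^-9/10⁻¹² = 8.7×10^3, and L = 10·log₁₀(I/I₀).
L = 10·(0.9395 + 3) = 39.40 dB.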